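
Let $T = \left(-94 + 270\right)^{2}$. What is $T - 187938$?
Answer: $-156962$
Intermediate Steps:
$T = 30976$ ($T = 176^{2} = 30976$)
$T - 187938 = 30976 - 187938 = -156962$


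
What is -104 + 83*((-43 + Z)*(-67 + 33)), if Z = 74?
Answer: -87586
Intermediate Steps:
-104 + 83*((-43 + Z)*(-67 + 33)) = -104 + 83*((-43 + 74)*(-67 + 33)) = -104 + 83*(31*(-34)) = -104 + 83*(-1054) = -104 - 87482 = -87586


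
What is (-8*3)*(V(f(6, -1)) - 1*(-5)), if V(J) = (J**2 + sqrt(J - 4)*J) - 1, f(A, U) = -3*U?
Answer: -312 - 72*I ≈ -312.0 - 72.0*I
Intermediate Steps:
V(J) = -1 + J**2 + J*sqrt(-4 + J) (V(J) = (J**2 + sqrt(-4 + J)*J) - 1 = (J**2 + J*sqrt(-4 + J)) - 1 = -1 + J**2 + J*sqrt(-4 + J))
(-8*3)*(V(f(6, -1)) - 1*(-5)) = (-8*3)*((-1 + (-3*(-1))**2 + (-3*(-1))*sqrt(-4 - 3*(-1))) - 1*(-5)) = -24*((-1 + 3**2 + 3*sqrt(-4 + 3)) + 5) = -24*((-1 + 9 + 3*sqrt(-1)) + 5) = -24*((-1 + 9 + 3*I) + 5) = -24*((8 + 3*I) + 5) = -24*(13 + 3*I) = -312 - 72*I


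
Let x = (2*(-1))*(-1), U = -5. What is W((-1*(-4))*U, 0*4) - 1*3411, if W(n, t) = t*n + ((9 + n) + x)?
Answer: -3420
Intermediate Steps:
x = 2 (x = -2*(-1) = 2)
W(n, t) = 11 + n + n*t (W(n, t) = t*n + ((9 + n) + 2) = n*t + (11 + n) = 11 + n + n*t)
W((-1*(-4))*U, 0*4) - 1*3411 = (11 - 1*(-4)*(-5) + (-1*(-4)*(-5))*(0*4)) - 1*3411 = (11 + 4*(-5) + (4*(-5))*0) - 3411 = (11 - 20 - 20*0) - 3411 = (11 - 20 + 0) - 3411 = -9 - 3411 = -3420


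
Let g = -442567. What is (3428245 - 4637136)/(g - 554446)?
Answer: 1208891/997013 ≈ 1.2125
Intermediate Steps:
(3428245 - 4637136)/(g - 554446) = (3428245 - 4637136)/(-442567 - 554446) = -1208891/(-997013) = -1208891*(-1/997013) = 1208891/997013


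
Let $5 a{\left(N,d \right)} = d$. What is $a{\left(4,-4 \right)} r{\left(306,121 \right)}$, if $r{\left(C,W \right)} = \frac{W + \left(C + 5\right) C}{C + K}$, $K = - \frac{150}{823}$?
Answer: $- \frac{78421201}{314610} \approx -249.26$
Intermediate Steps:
$a{\left(N,d \right)} = \frac{d}{5}$
$K = - \frac{150}{823}$ ($K = \left(-150\right) \frac{1}{823} = - \frac{150}{823} \approx -0.18226$)
$r{\left(C,W \right)} = \frac{W + C \left(5 + C\right)}{- \frac{150}{823} + C}$ ($r{\left(C,W \right)} = \frac{W + \left(C + 5\right) C}{C - \frac{150}{823}} = \frac{W + \left(5 + C\right) C}{- \frac{150}{823} + C} = \frac{W + C \left(5 + C\right)}{- \frac{150}{823} + C}$)
$a{\left(4,-4 \right)} r{\left(306,121 \right)} = \frac{1}{5} \left(-4\right) \frac{823 \left(121 + 306^{2} + 5 \cdot 306\right)}{-150 + 823 \cdot 306} = - \frac{4 \frac{823 \left(121 + 93636 + 1530\right)}{-150 + 251838}}{5} = - \frac{4 \cdot 823 \cdot \frac{1}{251688} \cdot 95287}{5} = \left(- \frac{4}{5}\right) \frac{78421201}{251688} = - \frac{78421201}{314610}$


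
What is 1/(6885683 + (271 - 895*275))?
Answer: 1/6639829 ≈ 1.5061e-7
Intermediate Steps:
1/(6885683 + (271 - 895*275)) = 1/(6885683 + (271 - 246125)) = 1/(6885683 - 245854) = 1/6639829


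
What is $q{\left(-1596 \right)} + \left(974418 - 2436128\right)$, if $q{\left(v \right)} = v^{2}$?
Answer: $1085506$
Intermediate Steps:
$q{\left(-1596 \right)} + \left(974418 - 2436128\right) = \left(-1596\right)^{2} + \left(974418 - 2436128\right) = 2547216 - 1461710 = 1085506$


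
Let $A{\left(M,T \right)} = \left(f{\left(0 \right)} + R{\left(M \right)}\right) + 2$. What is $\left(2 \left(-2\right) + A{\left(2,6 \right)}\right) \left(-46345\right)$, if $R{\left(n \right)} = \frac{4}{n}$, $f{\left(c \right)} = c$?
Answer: $0$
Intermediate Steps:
$A{\left(M,T \right)} = 2 + \frac{4}{M}$ ($A{\left(M,T \right)} = \left(0 + \frac{4}{M}\right) + 2 = \frac{4}{M} + 2 = 2 + \frac{4}{M}$)
$\left(2 \left(-2\right) + A{\left(2,6 \right)}\right) \left(-46345\right) = \left(2 \left(-2\right) + \left(2 + \frac{4}{2}\right)\right) \left(-46345\right) = \left(-4 + \left(2 + 4 \cdot \frac{1}{2}\right)\right) \left(-46345\right) = \left(-4 + \left(2 + 2\right)\right) \left(-46345\right) = \left(-4 + 4\right) \left(-46345\right) = 0 \left(-46345\right) = 0$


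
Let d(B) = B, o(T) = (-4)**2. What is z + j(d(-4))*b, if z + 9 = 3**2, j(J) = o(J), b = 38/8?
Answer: 76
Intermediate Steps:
o(T) = 16
b = 19/4 (b = 38*(1/8) = 19/4 ≈ 4.7500)
j(J) = 16
z = 0 (z = -9 + 3**2 = -9 + 9 = 0)
z + j(d(-4))*b = 0 + 16*(19/4) = 0 + 76 = 76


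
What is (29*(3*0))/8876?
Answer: 0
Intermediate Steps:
(29*(3*0))/8876 = (29*0)*(1/8876) = 0*(1/8876) = 0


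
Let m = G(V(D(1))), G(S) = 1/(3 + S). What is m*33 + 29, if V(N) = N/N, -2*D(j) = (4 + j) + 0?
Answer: 149/4 ≈ 37.250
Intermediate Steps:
D(j) = -2 - j/2 (D(j) = -((4 + j) + 0)/2 = -(4 + j)/2 = -2 - j/2)
V(N) = 1
m = ¼ (m = 1/(3 + 1) = 1/4 = ¼ ≈ 0.25000)
m*33 + 29 = (¼)*33 + 29 = 33/4 + 29 = 149/4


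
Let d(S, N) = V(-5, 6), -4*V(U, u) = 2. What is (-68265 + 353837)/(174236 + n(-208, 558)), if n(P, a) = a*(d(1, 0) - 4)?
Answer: 285572/171725 ≈ 1.6630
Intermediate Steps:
V(U, u) = -1/2 (V(U, u) = -1/4*2 = -1/2)
d(S, N) = -1/2
n(P, a) = -9*a/2 (n(P, a) = a*(-1/2 - 4) = a*(-9/2) = -9*a/2)
(-68265 + 353837)/(174236 + n(-208, 558)) = (-68265 + 353837)/(174236 - 9/2*558) = 285572/(174236 - 2511) = 285572/171725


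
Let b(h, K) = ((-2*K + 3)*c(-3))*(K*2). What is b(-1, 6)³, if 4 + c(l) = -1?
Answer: 157464000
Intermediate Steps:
c(l) = -5 (c(l) = -4 - 1 = -5)
b(h, K) = 2*K*(-15 + 10*K) (b(h, K) = ((-2*K + 3)*(-5))*(K*2) = ((3 - 2*K)*(-5))*(2*K) = (-15 + 10*K)*(2*K) = 2*K*(-15 + 10*K))
b(-1, 6)³ = (10*6*(-3 + 2*6))³ = (10*6*(-3 + 12))³ = (10*6*9)³ = 540³ = 157464000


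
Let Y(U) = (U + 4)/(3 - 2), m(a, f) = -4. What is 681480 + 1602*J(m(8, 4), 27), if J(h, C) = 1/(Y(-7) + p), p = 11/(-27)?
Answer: 31326453/46 ≈ 6.8101e+5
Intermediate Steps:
p = -11/27 (p = 11*(-1/27) = -11/27 ≈ -0.40741)
Y(U) = 4 + U (Y(U) = (4 + U)/1 = (4 + U)*1 = 4 + U)
J(h, C) = -27/92 (J(h, C) = 1/((4 - 7) - 11/27) = 1/(-3 - 11/27) = 1/(-92/27) = -27/92)
681480 + 1602*J(m(8, 4), 27) = 681480 + 1602*(-27/92) = 681480 - 21627/46 = 31326453/46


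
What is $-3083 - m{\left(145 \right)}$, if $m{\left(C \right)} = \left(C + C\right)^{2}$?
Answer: $-87183$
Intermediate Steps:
$m{\left(C \right)} = 4 C^{2}$ ($m{\left(C \right)} = \left(2 C\right)^{2} = 4 C^{2}$)
$-3083 - m{\left(145 \right)} = -3083 - 4 \cdot 145^{2} = -3083 - 4 \cdot 21025 = -3083 - 84100 = -87183$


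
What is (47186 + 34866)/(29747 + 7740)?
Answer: 82052/37487 ≈ 2.1888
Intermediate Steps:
(47186 + 34866)/(29747 + 7740) = 82052/37487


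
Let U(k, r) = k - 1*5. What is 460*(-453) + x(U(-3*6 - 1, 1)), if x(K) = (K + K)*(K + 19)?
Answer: -208140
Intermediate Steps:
U(k, r) = -5 + k (U(k, r) = k - 5 = -5 + k)
x(K) = 2*K*(19 + K) (x(K) = (2*K)*(19 + K) = 2*K*(19 + K))
460*(-453) + x(U(-3*6 - 1, 1)) = 460*(-453) + 2*(-5 + (-3*6 - 1))*(19 + (-5 + (-3*6 - 1))) = -208380 + 2*(-5 + (-18 - 1))*(19 + (-5 + (-18 - 1))) = -208380 + 2*(-5 - 19)*(19 + (-5 - 19)) = -208380 + 2*(-24)*(19 - 24) = -208380 + 2*(-24)*(-5) = -208380 + 240 = -208140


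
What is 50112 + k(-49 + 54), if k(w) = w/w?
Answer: 50113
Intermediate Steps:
k(w) = 1
50112 + k(-49 + 54) = 50112 + 1 = 50113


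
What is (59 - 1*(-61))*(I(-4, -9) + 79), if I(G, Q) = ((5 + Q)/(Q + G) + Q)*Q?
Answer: 245280/13 ≈ 18868.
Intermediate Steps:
I(G, Q) = Q*(Q + (5 + Q)/(G + Q)) (I(G, Q) = ((5 + Q)/(G + Q) + Q)*Q = (Q + (5 + Q)/(G + Q))*Q = Q*(Q + (5 + Q)/(G + Q)))
(59 - 1*(-61))*(I(-4, -9) + 79) = (59 - 1*(-61))*(-9*(5 - 9 + (-9)² - 4*(-9))/(-4 - 9) + 79) = (59 + 61)*(-9*(5 - 9 + 81 + 36)/(-13) + 79) = 120*(-9*(-1/13)*113 + 79) = 120*(1017/13 + 79) = 120*(2044/13) = 245280/13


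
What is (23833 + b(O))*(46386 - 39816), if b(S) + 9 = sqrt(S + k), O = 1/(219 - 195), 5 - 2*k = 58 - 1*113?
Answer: 156523680 + 1095*sqrt(4326)/2 ≈ 1.5656e+8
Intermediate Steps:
k = 30 (k = 5/2 - (58 - 1*113)/2 = 5/2 - (58 - 113)/2 = 5/2 - 1/2*(-55) = 5/2 + 55/2 = 30)
O = 1/24 ≈ 0.041667
b(S) = -9 + sqrt(30 + S) (b(S) = -9 + sqrt(S + 30) = -9 + sqrt(30 + S))
(23833 + b(O))*(46386 - 39816) = (23833 + (-9 + sqrt(30 + 1/24)))*(46386 - 39816) = (23833 + (-9 + sqrt(721/24)))*6570 = (23833 + (-9 + sqrt(4326)/12))*6570 = (23824 + sqrt(4326)/12)*6570 = 156523680 + 1095*sqrt(4326)/2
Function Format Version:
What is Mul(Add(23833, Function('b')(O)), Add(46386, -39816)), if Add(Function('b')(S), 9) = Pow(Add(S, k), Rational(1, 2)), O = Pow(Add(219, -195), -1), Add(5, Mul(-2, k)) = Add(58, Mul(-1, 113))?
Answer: Add(156523680, Mul(Rational(1095, 2), Pow(4326, Rational(1, 2)))) ≈ 1.5656e+8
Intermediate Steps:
k = 30 (k = Add(Rational(5, 2), Mul(Rational(-1, 2), Add(58, Mul(-1, 113)))) = Add(Rational(5, 2), Mul(Rational(-1, 2), Add(58, -113))) = Add(Rational(5, 2), Mul(Rational(-1, 2), -55)) = Add(Rational(5, 2), Rational(55, 2)) = 30)
O = Rational(1, 24) (O = Pow(24, -1) = Rational(1, 24) ≈ 0.041667)
Function('b')(S) = Add(-9, Pow(Add(30, S), Rational(1, 2))) (Function('b')(S) = Add(-9, Pow(Add(S, 30), Rational(1, 2))) = Add(-9, Pow(Add(30, S), Rational(1, 2))))
Mul(Add(23833, Function('b')(O)), Add(46386, -39816)) = Mul(Add(23833, Add(-9, Pow(Add(30, Rational(1, 24)), Rational(1, 2)))), Add(46386, -39816)) = Mul(Add(23833, Add(-9, Pow(Rational(721, 24), Rational(1, 2)))), 6570) = Mul(Add(23833, Add(-9, Mul(Rational(1, 12), Pow(4326, Rational(1, 2))))), 6570) = Mul(Add(23824, Mul(Rational(1, 12), Pow(4326, Rational(1, 2)))), 6570) = Add(156523680, Mul(Rational(1095, 2), Pow(4326, Rational(1, 2))))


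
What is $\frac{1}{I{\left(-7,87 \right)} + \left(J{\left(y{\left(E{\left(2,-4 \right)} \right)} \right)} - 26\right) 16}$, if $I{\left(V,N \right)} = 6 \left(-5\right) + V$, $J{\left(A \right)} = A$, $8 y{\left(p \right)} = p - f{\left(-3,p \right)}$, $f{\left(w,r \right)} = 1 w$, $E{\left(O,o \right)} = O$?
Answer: $- \frac{1}{443} \approx -0.0022573$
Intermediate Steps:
$f{\left(w,r \right)} = w$
$y{\left(p \right)} = \frac{3}{8} + \frac{p}{8}$ ($y{\left(p \right)} = \frac{p - -3}{8} = \frac{p + 3}{8} = \frac{3 + p}{8} = \frac{3}{8} + \frac{p}{8}$)
$I{\left(V,N \right)} = -30 + V$
$\frac{1}{I{\left(-7,87 \right)} + \left(J{\left(y{\left(E{\left(2,-4 \right)} \right)} \right)} - 26\right) 16} = \frac{1}{\left(-30 - 7\right) + \left(\left(\frac{3}{8} + \frac{1}{8} \cdot 2\right) - 26\right) 16} = \frac{1}{-37 + \left(\left(\frac{3}{8} + \frac{1}{4}\right) - 26\right) 16} = \frac{1}{-37 + \left(\frac{5}{8} - 26\right) 16} = \frac{1}{-37 - 406} = \frac{1}{-443} = - \frac{1}{443}$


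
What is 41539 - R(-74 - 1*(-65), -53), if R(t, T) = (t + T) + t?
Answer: 41610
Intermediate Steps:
R(t, T) = T + 2*t (R(t, T) = (T + t) + t = T + 2*t)
41539 - R(-74 - 1*(-65), -53) = 41539 - (-53 + 2*(-74 - 1*(-65))) = 41539 - (-53 + 2*(-74 + 65)) = 41539 - (-53 + 2*(-9)) = 41539 - (-53 - 18) = 41539 - 1*(-71) = 41539 + 71 = 41610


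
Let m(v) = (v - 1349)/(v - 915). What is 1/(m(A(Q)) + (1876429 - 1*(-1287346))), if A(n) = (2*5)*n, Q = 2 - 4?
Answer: 935/2958130994 ≈ 3.1608e-7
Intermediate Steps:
Q = -2
A(n) = 10*n
m(v) = (-1349 + v)/(-915 + v)
1/(m(A(Q)) + (1876429 - 1*(-1287346))) = 1/((-1349 + 10*(-2))/(-915 + 10*(-2)) + (1876429 - 1*(-1287346))) = 1/((-1349 - 20)/(-915 - 20) + (1876429 + 1287346)) = 1/(-1369/(-935) + 3163775) = 1/(-1/935*(-1369) + 3163775) = 1/(1369/935 + 3163775) = 1/(2958130994/935) = 935/2958130994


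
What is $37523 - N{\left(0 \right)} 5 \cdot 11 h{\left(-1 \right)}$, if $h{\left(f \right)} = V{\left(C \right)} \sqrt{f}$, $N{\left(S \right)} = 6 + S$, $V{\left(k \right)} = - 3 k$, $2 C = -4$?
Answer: $37523 - 1980 i \approx 37523.0 - 1980.0 i$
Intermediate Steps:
$C = -2$ ($C = \frac{1}{2} \left(-4\right) = -2$)
$h{\left(f \right)} = 6 \sqrt{f}$ ($h{\left(f \right)} = \left(-3\right) \left(-2\right) \sqrt{f} = 6 \sqrt{f}$)
$37523 - N{\left(0 \right)} 5 \cdot 11 h{\left(-1 \right)} = 37523 - \left(6 + 0\right) 5 \cdot 11 \cdot 6 \sqrt{-1} = 37523 - 6 \cdot 5 \cdot 11 \cdot 6 i = 37523 - 30 \cdot 11 \cdot 6 i = 37523 - 330 \cdot 6 i = 37523 - 1980 i$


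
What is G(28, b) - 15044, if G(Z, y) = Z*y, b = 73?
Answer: -13000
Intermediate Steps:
G(28, b) - 15044 = 28*73 - 15044 = 2044 - 15044 = -13000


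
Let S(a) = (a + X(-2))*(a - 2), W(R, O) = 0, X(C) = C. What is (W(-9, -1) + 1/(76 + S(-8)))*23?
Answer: 23/176 ≈ 0.13068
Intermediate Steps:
S(a) = (-2 + a)**2 (S(a) = (a - 2)*(a - 2) = (-2 + a)*(-2 + a) = (-2 + a)**2)
(W(-9, -1) + 1/(76 + S(-8)))*23 = (0 + 1/(76 + (4 + (-8)**2 - 4*(-8))))*23 = (0 + 1/(76 + (4 + 64 + 32)))*23 = (0 + 1/(76 + 100))*23 = (0 + 1/176)*23 = (1/176)*23 = 23/176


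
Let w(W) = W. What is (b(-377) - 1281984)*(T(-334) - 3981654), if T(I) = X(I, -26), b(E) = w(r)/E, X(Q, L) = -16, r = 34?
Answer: 1924372972323340/377 ≈ 5.1044e+12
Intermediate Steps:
b(E) = 34/E
T(I) = -16
(b(-377) - 1281984)*(T(-334) - 3981654) = (34/(-377) - 1281984)*(-16 - 3981654) = (34*(-1/377) - 1281984)*(-3981670) = (-34/377 - 1281984)*(-3981670) = -483308002/377*(-3981670) = 1924372972323340/377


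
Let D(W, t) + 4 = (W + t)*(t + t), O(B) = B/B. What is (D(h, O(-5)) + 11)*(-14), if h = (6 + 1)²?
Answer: -1498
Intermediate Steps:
O(B) = 1
h = 49 (h = 7² = 49)
D(W, t) = -4 + 2*t*(W + t) (D(W, t) = -4 + (W + t)*(t + t) = -4 + (W + t)*(2*t) = -4 + 2*t*(W + t))
(D(h, O(-5)) + 11)*(-14) = ((-4 + 2*1² + 2*49*1) + 11)*(-14) = ((-4 + 2*1 + 98) + 11)*(-14) = ((-4 + 2 + 98) + 11)*(-14) = (96 + 11)*(-14) = 107*(-14) = -1498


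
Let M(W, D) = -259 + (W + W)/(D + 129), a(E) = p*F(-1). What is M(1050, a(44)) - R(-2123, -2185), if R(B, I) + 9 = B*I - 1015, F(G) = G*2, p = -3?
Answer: -41741770/9 ≈ -4.6380e+6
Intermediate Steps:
F(G) = 2*G
R(B, I) = -1024 + B*I (R(B, I) = -9 + (B*I - 1015) = -9 + (-1015 + B*I) = -1024 + B*I)
a(E) = 6 (a(E) = -6*(-1) = -3*(-2) = 6)
M(W, D) = -259 + 2*W/(129 + D) (M(W, D) = -259 + (2*W)/(129 + D) = -259 + 2*W/(129 + D))
M(1050, a(44)) - R(-2123, -2185) = (-33411 - 259*6 + 2*1050)/(129 + 6) - (-1024 - 2123*(-2185)) = (-33411 - 1554 + 2100)/135 - (-1024 + 4638755) = (1/135)*(-32865) - 1*4637731 = -2191/9 - 4637731 = -41741770/9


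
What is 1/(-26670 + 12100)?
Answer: -1/14570 ≈ -6.8634e-5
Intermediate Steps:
1/(-26670 + 12100) = 1/(-14570) = -1/14570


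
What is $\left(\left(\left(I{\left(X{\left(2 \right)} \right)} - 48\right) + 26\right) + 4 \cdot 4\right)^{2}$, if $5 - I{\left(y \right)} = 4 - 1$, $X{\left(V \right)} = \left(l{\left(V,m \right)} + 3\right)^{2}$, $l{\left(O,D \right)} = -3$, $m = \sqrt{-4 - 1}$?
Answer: $16$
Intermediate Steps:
$m = i \sqrt{5}$ ($m = \sqrt{-5} = i \sqrt{5} \approx 2.2361 i$)
$X{\left(V \right)} = 0$ ($X{\left(V \right)} = \left(-3 + 3\right)^{2} = 0^{2} = 0$)
$I{\left(y \right)} = 2$ ($I{\left(y \right)} = 5 - \left(4 - 1\right) = 5 - 3 = 2$)
$\left(\left(\left(I{\left(X{\left(2 \right)} \right)} - 48\right) + 26\right) + 4 \cdot 4\right)^{2} = \left(\left(\left(2 - 48\right) + 26\right) + 4 \cdot 4\right)^{2} = \left(\left(-46 + 26\right) + 16\right)^{2} = \left(-20 + 16\right)^{2} = \left(-4\right)^{2} = 16$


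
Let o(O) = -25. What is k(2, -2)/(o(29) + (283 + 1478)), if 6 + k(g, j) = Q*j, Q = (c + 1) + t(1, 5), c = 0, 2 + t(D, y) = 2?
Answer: -1/217 ≈ -0.0046083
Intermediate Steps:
t(D, y) = 0 (t(D, y) = -2 + 2 = 0)
Q = 1 (Q = (0 + 1) + 0 = 1 + 0 = 1)
k(g, j) = -6 + j (k(g, j) = -6 + 1*j = -6 + j)
k(2, -2)/(o(29) + (283 + 1478)) = (-6 - 2)/(-25 + (283 + 1478)) = -8/(-25 + 1761) = -8/1736 = (1/1736)*(-8) = -1/217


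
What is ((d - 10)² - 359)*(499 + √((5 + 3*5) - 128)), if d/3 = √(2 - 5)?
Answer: -141634 - 31656*I*√3 ≈ -1.4163e+5 - 54830.0*I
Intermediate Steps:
d = 3*I*√3 (d = 3*√(2 - 5) = 3*√(-3) = 3*(I*√3) = 3*I*√3 ≈ 5.1962*I)
((d - 10)² - 359)*(499 + √((5 + 3*5) - 128)) = ((3*I*√3 - 10)² - 359)*(499 + √((5 + 3*5) - 128)) = ((-10 + 3*I*√3)² - 359)*(499 + √((5 + 15) - 128)) = (-359 + (-10 + 3*I*√3)²)*(499 + √(20 - 128)) = (-359 + (-10 + 3*I*√3)²)*(499 + √(-108)) = (-359 + (-10 + 3*I*√3)²)*(499 + 6*I*√3)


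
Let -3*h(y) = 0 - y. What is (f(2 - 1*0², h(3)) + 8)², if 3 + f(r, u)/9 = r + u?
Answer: 64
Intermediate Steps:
h(y) = y/3 (h(y) = -(0 - y)/3 = -(-1)*y/3 = y/3)
f(r, u) = -27 + 9*r + 9*u (f(r, u) = -27 + 9*(r + u) = -27 + (9*r + 9*u) = -27 + 9*r + 9*u)
(f(2 - 1*0², h(3)) + 8)² = ((-27 + 9*(2 - 1*0²) + 9*((⅓)*3)) + 8)² = ((-27 + 9*(2 - 1*0) + 9*1) + 8)² = ((-27 + 9*(2 + 0) + 9) + 8)² = ((-27 + 9*2 + 9) + 8)² = ((-27 + 18 + 9) + 8)² = (0 + 8)² = 8² = 64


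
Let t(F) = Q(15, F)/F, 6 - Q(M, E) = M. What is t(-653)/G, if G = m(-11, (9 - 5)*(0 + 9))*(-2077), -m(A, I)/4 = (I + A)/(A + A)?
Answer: -99/67814050 ≈ -1.4599e-6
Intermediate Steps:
Q(M, E) = 6 - M
m(A, I) = -2*(A + I)/A (m(A, I) = -4*(I + A)/(A + A) = -4*(A + I)/(2*A) = -4*(A + I)*1/(2*A) = -2*(A + I)/A)
t(F) = -9/F (t(F) = (6 - 1*15)/F = (6 - 15)/F = -9/F)
G = -103850/11 (G = (-2 - 2*(9 - 5)*(0 + 9)/(-11))*(-2077) = (-2 - 2*4*9*(-1/11))*(-2077) = (-2 - 2*36*(-1/11))*(-2077) = (-2 + 72/11)*(-2077) = (50/11)*(-2077) = -103850/11 ≈ -9440.9)
t(-653)/G = (-9/(-653))/(-103850/11) = -9*(-1/653)*(-11/103850) = (9/653)*(-11/103850) = -99/67814050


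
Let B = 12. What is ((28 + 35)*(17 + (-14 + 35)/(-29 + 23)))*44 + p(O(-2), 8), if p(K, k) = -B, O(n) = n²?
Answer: 37410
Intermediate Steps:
p(K, k) = -12 (p(K, k) = -1*12 = -12)
((28 + 35)*(17 + (-14 + 35)/(-29 + 23)))*44 + p(O(-2), 8) = ((28 + 35)*(17 + (-14 + 35)/(-29 + 23)))*44 - 12 = (63*(17 + 21/(-6)))*44 - 12 = (63*(17 + 21*(-⅙)))*44 - 12 = (63*(17 - 7/2))*44 - 12 = (63*(27/2))*44 - 12 = (1701/2)*44 - 12 = 37422 - 12 = 37410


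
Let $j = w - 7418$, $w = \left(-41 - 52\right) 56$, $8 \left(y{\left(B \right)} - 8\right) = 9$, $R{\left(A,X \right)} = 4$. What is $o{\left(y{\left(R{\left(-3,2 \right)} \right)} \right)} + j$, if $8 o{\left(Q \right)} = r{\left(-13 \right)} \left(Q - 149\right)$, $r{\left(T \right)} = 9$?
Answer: $- \frac{818135}{64} \approx -12783.0$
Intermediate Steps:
$y{\left(B \right)} = \frac{73}{8}$ ($y{\left(B \right)} = 8 + \frac{1}{8} \cdot 9 = 8 + \frac{9}{8} = \frac{73}{8}$)
$o{\left(Q \right)} = - \frac{1341}{8} + \frac{9 Q}{8}$ ($o{\left(Q \right)} = \frac{9 \left(Q - 149\right)}{8} = \frac{9 \left(-149 + Q\right)}{8} = \frac{-1341 + 9 Q}{8} = - \frac{1341}{8} + \frac{9 Q}{8}$)
$w = -5208$ ($w = \left(-93\right) 56 = -5208$)
$j = -12626$ ($j = -5208 - 7418 = -12626$)
$o{\left(y{\left(R{\left(-3,2 \right)} \right)} \right)} + j = \left(- \frac{1341}{8} + \frac{9}{8} \cdot \frac{73}{8}\right) - 12626 = \left(- \frac{1341}{8} + \frac{657}{64}\right) - 12626 = - \frac{10071}{64} - 12626 = - \frac{818135}{64}$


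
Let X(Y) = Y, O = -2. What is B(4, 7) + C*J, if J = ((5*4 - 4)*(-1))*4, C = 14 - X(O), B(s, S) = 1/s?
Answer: -4095/4 ≈ -1023.8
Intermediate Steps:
C = 16 (C = 14 - 1*(-2) = 14 + 2 = 16)
J = -64 (J = ((20 - 4)*(-1))*4 = (16*(-1))*4 = -16*4 = -64)
B(4, 7) + C*J = 1/4 + 16*(-64) = ¼ - 1024 = -4095/4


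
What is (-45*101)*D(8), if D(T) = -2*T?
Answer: 72720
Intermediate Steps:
(-45*101)*D(8) = (-45*101)*(-2*8) = -4545*(-16) = 72720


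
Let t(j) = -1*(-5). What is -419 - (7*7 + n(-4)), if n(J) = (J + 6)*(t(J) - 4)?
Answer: -470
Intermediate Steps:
t(j) = 5
n(J) = 6 + J (n(J) = (J + 6)*(5 - 4) = (6 + J)*1 = 6 + J)
-419 - (7*7 + n(-4)) = -419 - (7*7 + (6 - 4)) = -419 - (49 + 2) = -419 - 1*51 = -419 - 51 = -470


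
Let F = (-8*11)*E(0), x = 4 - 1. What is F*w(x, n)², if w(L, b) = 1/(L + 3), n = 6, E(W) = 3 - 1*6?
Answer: 22/3 ≈ 7.3333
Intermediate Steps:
E(W) = -3 (E(W) = 3 - 6 = -3)
x = 3
F = 264 (F = -8*11*(-3) = -88*(-3) = 264)
w(L, b) = 1/(3 + L)
F*w(x, n)² = 264*(1/(3 + 3))² = 264*(1/6)² = 264*(⅙)² = 264*(1/36) = 22/3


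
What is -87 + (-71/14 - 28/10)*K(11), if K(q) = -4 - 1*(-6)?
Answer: -3596/35 ≈ -102.74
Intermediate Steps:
K(q) = 2 (K(q) = -4 + 6 = 2)
-87 + (-71/14 - 28/10)*K(11) = -87 + (-71/14 - 28/10)*2 = -87 + (-71*1/14 - 28*1/10)*2 = -87 + (-71/14 - 14/5)*2 = -87 - 551/70*2 = -87 - 551/35 = -3596/35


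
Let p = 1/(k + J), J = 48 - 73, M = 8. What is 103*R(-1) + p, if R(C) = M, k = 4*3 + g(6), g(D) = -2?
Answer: 12359/15 ≈ 823.93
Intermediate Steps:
J = -25
k = 10 (k = 4*3 - 2 = 12 - 2 = 10)
R(C) = 8
p = -1/15 (p = 1/(10 - 25) = 1/(-15) = -1/15 ≈ -0.066667)
103*R(-1) + p = 103*8 - 1/15 = 824 - 1/15 = 12359/15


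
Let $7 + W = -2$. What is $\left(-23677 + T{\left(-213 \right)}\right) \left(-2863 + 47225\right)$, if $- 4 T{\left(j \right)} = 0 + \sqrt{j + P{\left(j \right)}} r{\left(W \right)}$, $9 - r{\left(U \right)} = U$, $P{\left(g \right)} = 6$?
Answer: $-1050359074 - 598887 i \sqrt{23} \approx -1.0504 \cdot 10^{9} - 2.8722 \cdot 10^{6} i$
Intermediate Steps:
$W = -9$ ($W = -7 - 2 = -9$)
$r{\left(U \right)} = 9 - U$
$T{\left(j \right)} = - \frac{9 \sqrt{6 + j}}{2}$ ($T{\left(j \right)} = - \frac{0 + \sqrt{j + 6} \left(9 - -9\right)}{4} = - \frac{0 + \sqrt{6 + j} \left(9 + 9\right)}{4} = - \frac{0 + \sqrt{6 + j} 18}{4} = - \frac{0 + 18 \sqrt{6 + j}}{4} = - \frac{18 \sqrt{6 + j}}{4} = - \frac{9 \sqrt{6 + j}}{2}$)
$\left(-23677 + T{\left(-213 \right)}\right) \left(-2863 + 47225\right) = \left(-23677 - \frac{9 \sqrt{6 - 213}}{2}\right) \left(-2863 + 47225\right) = \left(-23677 - \frac{9 \sqrt{-207}}{2}\right) 44362 = \left(-23677 - \frac{9 \cdot 3 i \sqrt{23}}{2}\right) 44362 = \left(-23677 - \frac{27 i \sqrt{23}}{2}\right) 44362 = -1050359074 - 598887 i \sqrt{23}$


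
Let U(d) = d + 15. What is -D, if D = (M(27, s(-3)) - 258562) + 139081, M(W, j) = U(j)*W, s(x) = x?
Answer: 119157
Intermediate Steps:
U(d) = 15 + d
M(W, j) = W*(15 + j) (M(W, j) = (15 + j)*W = W*(15 + j))
D = -119157 (D = (27*(15 - 3) - 258562) + 139081 = (27*12 - 258562) + 139081 = (324 - 258562) + 139081 = -258238 + 139081 = -119157)
-D = -1*(-119157) = 119157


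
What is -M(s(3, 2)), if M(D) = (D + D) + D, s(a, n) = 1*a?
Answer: -9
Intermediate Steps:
s(a, n) = a
M(D) = 3*D (M(D) = 2*D + D = 3*D)
-M(s(3, 2)) = -3*3 = -1*9 = -9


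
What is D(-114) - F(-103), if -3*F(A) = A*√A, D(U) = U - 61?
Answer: -175 - 103*I*√103/3 ≈ -175.0 - 348.45*I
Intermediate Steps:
D(U) = -61 + U
F(A) = -A^(3/2)/3 (F(A) = -A*√A/3 = -A^(3/2)/3)
D(-114) - F(-103) = (-61 - 114) - (-1)*(-103)^(3/2)/3 = -175 - (-1)*(-103*I*√103)/3 = -175 - 103*I*√103/3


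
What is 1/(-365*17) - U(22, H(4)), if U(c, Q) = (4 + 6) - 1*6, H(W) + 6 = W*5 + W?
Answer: -24821/6205 ≈ -4.0002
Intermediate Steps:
H(W) = -6 + 6*W (H(W) = -6 + (W*5 + W) = -6 + (5*W + W) = -6 + 6*W)
U(c, Q) = 4 (U(c, Q) = 10 - 6 = 4)
1/(-365*17) - U(22, H(4)) = 1/(-365*17) - 1*4 = -1/365*1/17 - 4 = -1/6205 - 4 = -24821/6205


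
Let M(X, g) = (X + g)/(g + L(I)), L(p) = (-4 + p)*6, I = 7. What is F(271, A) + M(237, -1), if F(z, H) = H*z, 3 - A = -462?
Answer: 2142491/17 ≈ 1.2603e+5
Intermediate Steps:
A = 465 (A = 3 - 1*(-462) = 3 + 462 = 465)
L(p) = -24 + 6*p
M(X, g) = (X + g)/(18 + g) (M(X, g) = (X + g)/(g + (-24 + 6*7)) = (X + g)/(g + (-24 + 42)) = (X + g)/(g + 18) = (X + g)/(18 + g))
F(271, A) + M(237, -1) = 465*271 + (237 - 1)/(18 - 1) = 126015 + 236/17 = 2142491/17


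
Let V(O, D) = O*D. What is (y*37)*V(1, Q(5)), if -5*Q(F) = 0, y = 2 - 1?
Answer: 0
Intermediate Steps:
y = 1
Q(F) = 0 (Q(F) = -⅕*0 = 0)
V(O, D) = D*O
(y*37)*V(1, Q(5)) = (1*37)*(0*1) = 37*0 = 0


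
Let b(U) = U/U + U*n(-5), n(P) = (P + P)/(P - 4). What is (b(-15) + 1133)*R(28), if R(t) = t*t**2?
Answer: 73583104/3 ≈ 2.4528e+7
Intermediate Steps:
n(P) = 2*P/(-4 + P) (n(P) = (2*P)/(-4 + P) = 2*P/(-4 + P))
b(U) = 1 + 10*U/9 (b(U) = U/U + U*(2*(-5)/(-4 - 5)) = 1 + U*(2*(-5)/(-9)) = 1 + U*(2*(-5)*(-1/9)) = 1 + U*(10/9) = 1 + 10*U/9)
R(t) = t**3
(b(-15) + 1133)*R(28) = ((1 + (10/9)*(-15)) + 1133)*28**3 = ((1 - 50/3) + 1133)*21952 = (-47/3 + 1133)*21952 = (3352/3)*21952 = 73583104/3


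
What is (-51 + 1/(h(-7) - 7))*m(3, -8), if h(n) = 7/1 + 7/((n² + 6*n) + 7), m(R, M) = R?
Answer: -147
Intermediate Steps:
h(n) = 7 + 7/(7 + n² + 6*n) (h(n) = 7*1 + 7/(7 + n² + 6*n) = 7 + 7/(7 + n² + 6*n))
(-51 + 1/(h(-7) - 7))*m(3, -8) = (-51 + 1/(7*(8 + (-7)² + 6*(-7))/(7 + (-7)² + 6*(-7)) - 7))*3 = (-51 + 1/(7*(8 + 49 - 42)/(7 + 49 - 42) - 7))*3 = (-51 + 1/(7*15/14 - 7))*3 = (-51 + 1/(7*(1/14)*15 - 7))*3 = (-51 + 1/(15/2 - 7))*3 = (-51 + 1/(½))*3 = (-51 + 2)*3 = -49*3 = -147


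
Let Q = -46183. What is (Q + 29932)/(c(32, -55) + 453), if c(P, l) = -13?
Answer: -16251/440 ≈ -36.934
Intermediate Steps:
(Q + 29932)/(c(32, -55) + 453) = (-46183 + 29932)/(-13 + 453) = -16251/440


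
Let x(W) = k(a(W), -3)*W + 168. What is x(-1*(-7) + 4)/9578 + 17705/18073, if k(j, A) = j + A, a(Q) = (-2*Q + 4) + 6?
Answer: 169632709/173103194 ≈ 0.97995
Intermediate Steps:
a(Q) = 10 - 2*Q (a(Q) = (4 - 2*Q) + 6 = 10 - 2*Q)
k(j, A) = A + j
x(W) = 168 + W*(7 - 2*W) (x(W) = (-3 + (10 - 2*W))*W + 168 = (7 - 2*W)*W + 168 = W*(7 - 2*W) + 168 = 168 + W*(7 - 2*W))
x(-1*(-7) + 4)/9578 + 17705/18073 = (168 - (-1*(-7) + 4)*(-7 + 2*(-1*(-7) + 4)))/9578 + 17705/18073 = (168 - (7 + 4)*(-7 + 2*(7 + 4)))*(1/9578) + 17705*(1/18073) = (168 - 1*11*(-7 + 2*11))*(1/9578) + 17705/18073 = (168 - 1*11*(-7 + 22))*(1/9578) + 17705/18073 = (168 - 1*11*15)*(1/9578) + 17705/18073 = (168 - 165)*(1/9578) + 17705/18073 = 3*(1/9578) + 17705/18073 = 3/9578 + 17705/18073 = 169632709/173103194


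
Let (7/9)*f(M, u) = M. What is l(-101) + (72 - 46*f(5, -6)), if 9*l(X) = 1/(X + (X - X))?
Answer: -1423501/6363 ≈ -223.72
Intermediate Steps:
f(M, u) = 9*M/7
l(X) = 1/(9*X) (l(X) = 1/(9*(X + (X - X))) = 1/(9*(X + 0)) = 1/(9*X))
l(-101) + (72 - 46*f(5, -6)) = (⅑)/(-101) + (72 - 414*5/7) = (⅑)*(-1/101) + (72 - 46*45/7) = -1/909 + (72 - 2070/7) = -1/909 - 1566/7 = -1423501/6363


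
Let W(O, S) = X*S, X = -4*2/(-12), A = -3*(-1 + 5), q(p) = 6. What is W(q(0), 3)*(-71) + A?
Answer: -154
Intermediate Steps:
A = -12 (A = -3*4 = -12)
X = ⅔ (X = -8*(-1/12) = ⅔ ≈ 0.66667)
W(O, S) = 2*S/3
W(q(0), 3)*(-71) + A = ((⅔)*3)*(-71) - 12 = 2*(-71) - 12 = -142 - 12 = -154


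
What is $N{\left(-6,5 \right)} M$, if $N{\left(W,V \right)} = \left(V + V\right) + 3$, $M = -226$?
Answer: $-2938$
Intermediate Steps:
$N{\left(W,V \right)} = 3 + 2 V$ ($N{\left(W,V \right)} = 2 V + 3 = 3 + 2 V$)
$N{\left(-6,5 \right)} M = \left(3 + 2 \cdot 5\right) \left(-226\right) = \left(3 + 10\right) \left(-226\right) = 13 \left(-226\right) = -2938$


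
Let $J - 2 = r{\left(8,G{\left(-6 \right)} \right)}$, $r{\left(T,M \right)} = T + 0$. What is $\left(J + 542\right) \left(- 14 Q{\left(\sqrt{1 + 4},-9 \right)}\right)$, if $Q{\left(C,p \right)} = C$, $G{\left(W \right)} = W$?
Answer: $- 7728 \sqrt{5} \approx -17280.0$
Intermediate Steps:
$r{\left(T,M \right)} = T$
$J = 10$ ($J = 2 + 8 = 10$)
$\left(J + 542\right) \left(- 14 Q{\left(\sqrt{1 + 4},-9 \right)}\right) = \left(10 + 542\right) \left(- 14 \sqrt{1 + 4}\right) = 552 \left(- 14 \sqrt{5}\right) = - 7728 \sqrt{5}$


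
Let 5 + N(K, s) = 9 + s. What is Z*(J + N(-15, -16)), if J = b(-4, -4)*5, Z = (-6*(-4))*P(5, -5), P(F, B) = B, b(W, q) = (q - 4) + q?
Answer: 8640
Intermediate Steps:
b(W, q) = -4 + 2*q (b(W, q) = (-4 + q) + q = -4 + 2*q)
N(K, s) = 4 + s (N(K, s) = -5 + (9 + s) = 4 + s)
Z = -120 (Z = -6*(-4)*(-5) = 24*(-5) = -120)
J = -60 (J = (-4 + 2*(-4))*5 = (-4 - 8)*5 = -12*5 = -60)
Z*(J + N(-15, -16)) = -120*(-60 + (4 - 16)) = -120*(-60 - 12) = -120*(-72) = 8640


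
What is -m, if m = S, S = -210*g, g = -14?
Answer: -2940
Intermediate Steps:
S = 2940 (S = -210*(-14) = 2940)
m = 2940
-m = -1*2940 = -2940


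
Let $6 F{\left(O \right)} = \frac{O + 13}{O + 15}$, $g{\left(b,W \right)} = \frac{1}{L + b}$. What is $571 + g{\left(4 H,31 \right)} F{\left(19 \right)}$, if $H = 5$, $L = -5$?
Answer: $\frac{436823}{765} \approx 571.01$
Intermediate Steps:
$g{\left(b,W \right)} = \frac{1}{-5 + b}$
$F{\left(O \right)} = \frac{13 + O}{6 \left(15 + O\right)}$ ($F{\left(O \right)} = \frac{\left(O + 13\right) \frac{1}{O + 15}}{6} = \frac{\left(13 + O\right) \frac{1}{15 + O}}{6} = \frac{\frac{1}{15 + O} \left(13 + O\right)}{6} = \frac{13 + O}{6 \left(15 + O\right)}$)
$571 + g{\left(4 H,31 \right)} F{\left(19 \right)} = 571 + \frac{\frac{1}{6} \frac{1}{15 + 19} \left(13 + 19\right)}{-5 + 4 \cdot 5} = 571 + \frac{\frac{1}{6} \cdot \frac{1}{34} \cdot 32}{-5 + 20} = 571 + \frac{\frac{1}{6} \cdot \frac{1}{34} \cdot 32}{15} = 571 + \frac{1}{15} \cdot \frac{8}{51} = 571 + \frac{8}{765} = \frac{436823}{765}$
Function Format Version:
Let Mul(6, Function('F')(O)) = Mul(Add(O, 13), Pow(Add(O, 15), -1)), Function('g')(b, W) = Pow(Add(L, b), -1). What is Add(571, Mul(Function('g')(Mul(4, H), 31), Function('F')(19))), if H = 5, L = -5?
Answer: Rational(436823, 765) ≈ 571.01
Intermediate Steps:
Function('g')(b, W) = Pow(Add(-5, b), -1)
Function('F')(O) = Mul(Rational(1, 6), Pow(Add(15, O), -1), Add(13, O)) (Function('F')(O) = Mul(Rational(1, 6), Mul(Add(O, 13), Pow(Add(O, 15), -1))) = Mul(Rational(1, 6), Mul(Add(13, O), Pow(Add(15, O), -1))) = Mul(Rational(1, 6), Mul(Pow(Add(15, O), -1), Add(13, O))) = Mul(Rational(1, 6), Pow(Add(15, O), -1), Add(13, O)))
Add(571, Mul(Function('g')(Mul(4, H), 31), Function('F')(19))) = Add(571, Mul(Pow(Add(-5, Mul(4, 5)), -1), Mul(Rational(1, 6), Pow(Add(15, 19), -1), Add(13, 19)))) = Add(571, Mul(Pow(Add(-5, 20), -1), Mul(Rational(1, 6), Pow(34, -1), 32))) = Add(571, Mul(Pow(15, -1), Mul(Rational(1, 6), Rational(1, 34), 32))) = Add(571, Mul(Rational(1, 15), Rational(8, 51))) = Add(571, Rational(8, 765)) = Rational(436823, 765)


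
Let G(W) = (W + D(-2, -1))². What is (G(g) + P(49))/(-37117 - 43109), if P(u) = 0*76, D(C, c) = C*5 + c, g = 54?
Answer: -1849/80226 ≈ -0.023047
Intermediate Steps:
D(C, c) = c + 5*C (D(C, c) = 5*C + c = c + 5*C)
P(u) = 0
G(W) = (-11 + W)² (G(W) = (W + (-1 + 5*(-2)))² = (W + (-1 - 10))² = (W - 11)² = (-11 + W)²)
(G(g) + P(49))/(-37117 - 43109) = ((-11 + 54)² + 0)/(-37117 - 43109) = (43² + 0)/(-80226) = (1849 + 0)*(-1/80226) = 1849*(-1/80226) = -1849/80226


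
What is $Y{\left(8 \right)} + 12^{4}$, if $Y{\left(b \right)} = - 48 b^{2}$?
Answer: $17664$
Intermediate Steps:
$Y{\left(8 \right)} + 12^{4} = - 48 \cdot 8^{2} + 12^{4} = \left(-48\right) 64 + 20736 = -3072 + 20736 = 17664$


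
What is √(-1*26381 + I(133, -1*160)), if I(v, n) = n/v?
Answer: I*√466674789/133 ≈ 162.43*I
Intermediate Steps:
√(-1*26381 + I(133, -1*160)) = √(-1*26381 - 1*160/133) = √(-26381 - 160*1/133) = √(-26381 - 160/133) = √(-3508833/133) = I*√466674789/133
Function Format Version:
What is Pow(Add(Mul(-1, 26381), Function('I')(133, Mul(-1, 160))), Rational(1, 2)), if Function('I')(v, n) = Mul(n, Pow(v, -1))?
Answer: Mul(Rational(1, 133), I, Pow(466674789, Rational(1, 2))) ≈ Mul(162.43, I)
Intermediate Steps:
Pow(Add(Mul(-1, 26381), Function('I')(133, Mul(-1, 160))), Rational(1, 2)) = Pow(Add(Mul(-1, 26381), Mul(Mul(-1, 160), Pow(133, -1))), Rational(1, 2)) = Pow(Add(-26381, Mul(-160, Rational(1, 133))), Rational(1, 2)) = Pow(Add(-26381, Rational(-160, 133)), Rational(1, 2)) = Pow(Rational(-3508833, 133), Rational(1, 2)) = Mul(Rational(1, 133), I, Pow(466674789, Rational(1, 2)))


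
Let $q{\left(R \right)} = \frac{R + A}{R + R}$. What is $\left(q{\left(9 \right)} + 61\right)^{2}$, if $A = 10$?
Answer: $\frac{1247689}{324} \approx 3850.9$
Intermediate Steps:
$q{\left(R \right)} = \frac{10 + R}{2 R}$ ($q{\left(R \right)} = \frac{R + 10}{R + R} = \frac{10 + R}{2 R}$)
$\left(q{\left(9 \right)} + 61\right)^{2} = \left(\frac{10 + 9}{2 \cdot 9} + 61\right)^{2} = \left(\frac{1}{2} \cdot \frac{1}{9} \cdot 19 + 61\right)^{2} = \left(\frac{19}{18} + 61\right)^{2} = \left(\frac{1117}{18}\right)^{2} = \frac{1247689}{324}$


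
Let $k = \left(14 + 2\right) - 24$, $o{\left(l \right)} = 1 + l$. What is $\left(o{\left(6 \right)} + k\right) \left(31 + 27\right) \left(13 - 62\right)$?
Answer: $2842$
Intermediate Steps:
$k = -8$ ($k = 16 - 24 = -8$)
$\left(o{\left(6 \right)} + k\right) \left(31 + 27\right) \left(13 - 62\right) = \left(\left(1 + 6\right) - 8\right) \left(31 + 27\right) \left(13 - 62\right) = \left(7 - 8\right) 58 \left(-49\right) = \left(-1\right) 58 \left(-49\right) = \left(-58\right) \left(-49\right) = 2842$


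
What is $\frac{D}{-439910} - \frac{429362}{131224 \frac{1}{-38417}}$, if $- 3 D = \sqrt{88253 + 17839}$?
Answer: $\frac{8247399977}{65612} + \frac{\sqrt{2947}}{219955} \approx 1.257 \cdot 10^{5}$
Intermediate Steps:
$D = - 2 \sqrt{2947}$ ($D = - \frac{\sqrt{88253 + 17839}}{3} = - \frac{\sqrt{106092}}{3} = - \frac{6 \sqrt{2947}}{3} = - 2 \sqrt{2947} \approx -108.57$)
$\frac{D}{-439910} - \frac{429362}{131224 \frac{1}{-38417}} = \frac{\left(-2\right) \sqrt{2947}}{-439910} - \frac{429362}{131224 \frac{1}{-38417}} = - 2 \sqrt{2947} \left(- \frac{1}{439910}\right) - \frac{429362}{131224 \left(- \frac{1}{38417}\right)} = \frac{\sqrt{2947}}{219955} - \frac{429362}{- \frac{131224}{38417}} = \frac{\sqrt{2947}}{219955} - - \frac{8247399977}{65612} = \frac{\sqrt{2947}}{219955} + \frac{8247399977}{65612} = \frac{8247399977}{65612} + \frac{\sqrt{2947}}{219955}$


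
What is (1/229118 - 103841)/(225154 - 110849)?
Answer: -23791842237/26189332990 ≈ -0.90846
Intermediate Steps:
(1/229118 - 103841)/(225154 - 110849) = (1/229118 - 103841)/114305 = -23791842237/229118*1/114305 = -23791842237/26189332990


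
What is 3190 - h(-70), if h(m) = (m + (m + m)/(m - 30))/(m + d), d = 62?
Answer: 127257/40 ≈ 3181.4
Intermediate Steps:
h(m) = (m + 2*m/(-30 + m))/(62 + m) (h(m) = (m + (m + m)/(m - 30))/(m + 62) = (m + (2*m)/(-30 + m))/(62 + m) = (m + 2*m/(-30 + m))/(62 + m))
3190 - h(-70) = 3190 - (-70)*(-28 - 70)/(-1860 + (-70)² + 32*(-70)) = 3190 - (-70)*(-98)/(-1860 + 4900 - 2240) = 3190 - (-70)*(-98)/800 = 3190 - 1*343/40 = 3190 - 343/40 = 127257/40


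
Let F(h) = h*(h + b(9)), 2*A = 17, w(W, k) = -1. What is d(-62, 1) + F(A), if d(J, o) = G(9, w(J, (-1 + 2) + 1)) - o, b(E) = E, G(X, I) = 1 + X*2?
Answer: 667/4 ≈ 166.75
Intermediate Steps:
A = 17/2 (A = (½)*17 = 17/2 ≈ 8.5000)
G(X, I) = 1 + 2*X
F(h) = h*(9 + h) (F(h) = h*(h + 9) = h*(9 + h))
d(J, o) = 19 - o (d(J, o) = (1 + 2*9) - o = (1 + 18) - o = 19 - o)
d(-62, 1) + F(A) = (19 - 1*1) + 17*(9 + 17/2)/2 = (19 - 1) + (17/2)*(35/2) = 18 + 595/4 = 667/4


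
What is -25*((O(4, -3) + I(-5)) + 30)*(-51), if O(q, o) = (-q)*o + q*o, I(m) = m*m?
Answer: 70125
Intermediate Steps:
I(m) = m²
O(q, o) = 0 (O(q, o) = -o*q + o*q = 0)
-25*((O(4, -3) + I(-5)) + 30)*(-51) = -25*((0 + (-5)²) + 30)*(-51) = -25*((0 + 25) + 30)*(-51) = -25*(25 + 30)*(-51) = -25*55*(-51) = -1375*(-51) = 70125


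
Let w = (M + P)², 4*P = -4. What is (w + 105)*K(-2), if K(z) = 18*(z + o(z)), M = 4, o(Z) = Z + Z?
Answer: -12312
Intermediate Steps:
o(Z) = 2*Z
P = -1 (P = (¼)*(-4) = -1)
K(z) = 54*z (K(z) = 18*(z + 2*z) = 18*(3*z) = 54*z)
w = 9 (w = (4 - 1)² = 3² = 9)
(w + 105)*K(-2) = (9 + 105)*(54*(-2)) = 114*(-108) = -12312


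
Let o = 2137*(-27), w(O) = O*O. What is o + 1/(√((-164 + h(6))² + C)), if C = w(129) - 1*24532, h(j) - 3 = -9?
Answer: -57699 + √21009/21009 ≈ -57699.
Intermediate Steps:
w(O) = O²
h(j) = -6 (h(j) = 3 - 9 = -6)
o = -57699
C = -7891 (C = 129² - 1*24532 = 16641 - 24532 = -7891)
o + 1/(√((-164 + h(6))² + C)) = -57699 + 1/(√((-164 - 6)² - 7891)) = -57699 + 1/(√((-170)² - 7891)) = -57699 + 1/(√(28900 - 7891)) = -57699 + 1/(√21009) = -57699 + √21009/21009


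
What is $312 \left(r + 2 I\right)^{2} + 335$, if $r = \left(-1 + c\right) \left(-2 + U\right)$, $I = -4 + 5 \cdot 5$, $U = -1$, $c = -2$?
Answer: $811847$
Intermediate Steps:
$I = 21$ ($I = -4 + 25 = 21$)
$r = 9$ ($r = \left(-1 - 2\right) \left(-2 - 1\right) = \left(-3\right) \left(-3\right) = 9$)
$312 \left(r + 2 I\right)^{2} + 335 = 312 \left(9 + 2 \cdot 21\right)^{2} + 335 = 312 \left(9 + 42\right)^{2} + 335 = 312 \cdot 51^{2} + 335 = 312 \cdot 2601 + 335 = 811512 + 335 = 811847$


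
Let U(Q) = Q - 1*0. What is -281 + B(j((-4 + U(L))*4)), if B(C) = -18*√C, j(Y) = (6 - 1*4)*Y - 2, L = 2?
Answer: -281 - 54*I*√2 ≈ -281.0 - 76.368*I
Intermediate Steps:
U(Q) = Q (U(Q) = Q + 0 = Q)
j(Y) = -2 + 2*Y (j(Y) = (6 - 4)*Y - 2 = 2*Y - 2 = -2 + 2*Y)
-281 + B(j((-4 + U(L))*4)) = -281 - 18*√(-2 + 2*((-4 + 2)*4)) = -281 - 18*√(-2 + 2*(-2*4)) = -281 - 18*√(-2 + 2*(-8)) = -281 - 18*√(-2 - 16) = -281 - 54*I*√2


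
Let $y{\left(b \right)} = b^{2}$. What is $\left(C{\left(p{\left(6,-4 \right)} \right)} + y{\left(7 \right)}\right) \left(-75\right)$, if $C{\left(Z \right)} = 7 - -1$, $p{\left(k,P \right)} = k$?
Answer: $-4275$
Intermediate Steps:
$C{\left(Z \right)} = 8$ ($C{\left(Z \right)} = 7 + 1 = 8$)
$\left(C{\left(p{\left(6,-4 \right)} \right)} + y{\left(7 \right)}\right) \left(-75\right) = \left(8 + 7^{2}\right) \left(-75\right) = \left(8 + 49\right) \left(-75\right) = 57 \left(-75\right) = -4275$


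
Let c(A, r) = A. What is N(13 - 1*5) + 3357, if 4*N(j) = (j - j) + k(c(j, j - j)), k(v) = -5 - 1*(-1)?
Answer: 3356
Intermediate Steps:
k(v) = -4 (k(v) = -5 + 1 = -4)
N(j) = -1 (N(j) = ((j - j) - 4)/4 = (0 - 4)/4 = (¼)*(-4) = -1)
N(13 - 1*5) + 3357 = -1 + 3357 = 3356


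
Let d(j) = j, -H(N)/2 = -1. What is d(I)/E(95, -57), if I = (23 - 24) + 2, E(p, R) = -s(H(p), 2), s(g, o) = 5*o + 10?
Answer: -1/20 ≈ -0.050000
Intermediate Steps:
H(N) = 2 (H(N) = -2*(-1) = 2)
s(g, o) = 10 + 5*o
E(p, R) = -20 (E(p, R) = -(10 + 5*2) = -(10 + 10) = -1*20 = -20)
I = 1 (I = -1 + 2 = 1)
d(I)/E(95, -57) = 1/(-20) = 1*(-1/20) = -1/20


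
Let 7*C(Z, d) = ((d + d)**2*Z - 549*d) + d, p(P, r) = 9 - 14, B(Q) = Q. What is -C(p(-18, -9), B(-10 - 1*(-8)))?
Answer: -1016/7 ≈ -145.14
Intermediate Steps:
p(P, r) = -5
C(Z, d) = -548*d/7 + 4*Z*d**2/7 (C(Z, d) = (((d + d)**2*Z - 549*d) + d)/7 = (((2*d)**2*Z - 549*d) + d)/7 = (((4*d**2)*Z - 549*d) + d)/7 = ((4*Z*d**2 - 549*d) + d)/7 = ((-549*d + 4*Z*d**2) + d)/7 = (-548*d + 4*Z*d**2)/7 = -548*d/7 + 4*Z*d**2/7)
-C(p(-18, -9), B(-10 - 1*(-8))) = -4*(-10 - 1*(-8))*(-137 - 5*(-10 - 1*(-8)))/7 = -4*(-10 + 8)*(-137 - 5*(-10 + 8))/7 = -4*(-2)*(-137 - 5*(-2))/7 = -4*(-2)*(-137 + 10)/7 = -4*(-2)*(-127)/7 = -1*1016/7 = -1016/7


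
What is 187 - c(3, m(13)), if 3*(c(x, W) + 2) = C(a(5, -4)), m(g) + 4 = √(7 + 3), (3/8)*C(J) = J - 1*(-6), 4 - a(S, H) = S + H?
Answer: 181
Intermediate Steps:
a(S, H) = 4 - H - S (a(S, H) = 4 - (S + H) = 4 - (H + S) = 4 + (-H - S) = 4 - H - S)
C(J) = 16 + 8*J/3 (C(J) = 8*(J - 1*(-6))/3 = 8*(J + 6)/3 = 8*(6 + J)/3 = 16 + 8*J/3)
m(g) = -4 + √10 (m(g) = -4 + √(7 + 3) = -4 + √10)
c(x, W) = 6 (c(x, W) = -2 + (16 + 8*(4 - 1*(-4) - 1*5)/3)/3 = -2 + (16 + 8*(4 + 4 - 5)/3)/3 = -2 + (16 + (8/3)*3)/3 = -2 + (16 + 8)/3 = -2 + (⅓)*24 = -2 + 8 = 6)
187 - c(3, m(13)) = 187 - 1*6 = 187 - 6 = 181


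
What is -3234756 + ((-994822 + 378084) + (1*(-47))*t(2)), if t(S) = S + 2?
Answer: -3851682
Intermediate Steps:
t(S) = 2 + S
-3234756 + ((-994822 + 378084) + (1*(-47))*t(2)) = -3234756 + ((-994822 + 378084) + (1*(-47))*(2 + 2)) = -3234756 + (-616738 - 47*4) = -3234756 + (-616738 - 188) = -3234756 - 616926 = -3851682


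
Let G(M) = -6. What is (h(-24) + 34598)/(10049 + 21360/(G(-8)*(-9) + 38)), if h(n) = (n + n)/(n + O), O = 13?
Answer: 8754398/2601137 ≈ 3.3656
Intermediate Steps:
h(n) = 2*n/(13 + n) (h(n) = (n + n)/(n + 13) = (2*n)/(13 + n) = 2*n/(13 + n))
(h(-24) + 34598)/(10049 + 21360/(G(-8)*(-9) + 38)) = (2*(-24)/(13 - 24) + 34598)/(10049 + 21360/(-6*(-9) + 38)) = (2*(-24)/(-11) + 34598)/(10049 + 21360/(54 + 38)) = (2*(-24)*(-1/11) + 34598)/(10049 + 21360/92) = (48/11 + 34598)/(10049 + 21360*(1/92)) = 380626/(11*(10049 + 5340/23)) = 380626/(11*(236467/23)) = (380626/11)*(23/236467) = 8754398/2601137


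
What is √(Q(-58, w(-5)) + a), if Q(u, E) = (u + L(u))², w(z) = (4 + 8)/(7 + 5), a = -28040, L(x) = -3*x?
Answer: 2*I*√3646 ≈ 120.76*I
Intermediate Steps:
w(z) = 1 (w(z) = 12/12 = 12*(1/12) = 1)
Q(u, E) = 4*u² (Q(u, E) = (u - 3*u)² = (-2*u)² = 4*u²)
√(Q(-58, w(-5)) + a) = √(4*(-58)² - 28040) = √(4*3364 - 28040) = √(13456 - 28040) = √(-14584) = 2*I*√3646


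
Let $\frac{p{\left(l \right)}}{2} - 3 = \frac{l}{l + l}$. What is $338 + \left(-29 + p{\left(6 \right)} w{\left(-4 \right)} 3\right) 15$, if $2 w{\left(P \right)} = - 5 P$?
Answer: $3053$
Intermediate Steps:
$p{\left(l \right)} = 7$ ($p{\left(l \right)} = 6 + 2 \frac{l}{l + l} = 6 + 2 \frac{l}{2 l} = 6 + 2 \frac{1}{2 l} l = 6 + 2 \cdot \frac{1}{2} = 6 + 1 = 7$)
$w{\left(P \right)} = - \frac{5 P}{2}$ ($w{\left(P \right)} = \frac{\left(-5\right) P}{2} = - \frac{5 P}{2}$)
$338 + \left(-29 + p{\left(6 \right)} w{\left(-4 \right)} 3\right) 15 = 338 + \left(-29 + 7 \left(\left(- \frac{5}{2}\right) \left(-4\right)\right) 3\right) 15 = 338 + \left(-29 + 7 \cdot 10 \cdot 3\right) 15 = 338 + \left(-29 + 70 \cdot 3\right) 15 = 338 + \left(-29 + 210\right) 15 = 338 + 181 \cdot 15 = 338 + 2715 = 3053$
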